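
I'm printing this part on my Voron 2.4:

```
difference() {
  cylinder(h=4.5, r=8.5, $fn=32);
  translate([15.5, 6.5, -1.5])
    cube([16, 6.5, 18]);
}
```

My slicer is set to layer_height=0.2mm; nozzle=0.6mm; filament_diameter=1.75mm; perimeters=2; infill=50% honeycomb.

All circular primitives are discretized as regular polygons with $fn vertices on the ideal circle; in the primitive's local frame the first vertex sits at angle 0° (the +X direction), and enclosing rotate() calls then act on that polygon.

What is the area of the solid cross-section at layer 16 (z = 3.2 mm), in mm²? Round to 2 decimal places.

At z = 3.2 mm: the cylinder: section is a regular 32-gon, circumradius r=8.5 (area = (32/2)·8.500²·sin(360°/32) = 225.52 mm²); the cube at (15.5, 6.5) (footprint 16×6.5) is included at this height (area 104.00 mm²); Taking the first minus the rest: starting from the r=8.5 cylinder (225.52 mm²), the 16×6.5 cube at (15.5, 6.5) misses the remaining region (no effect) — area = 225.52 mm². Overall, the cross-section is a single solid region. Net area = 225.52 mm².

225.52 mm²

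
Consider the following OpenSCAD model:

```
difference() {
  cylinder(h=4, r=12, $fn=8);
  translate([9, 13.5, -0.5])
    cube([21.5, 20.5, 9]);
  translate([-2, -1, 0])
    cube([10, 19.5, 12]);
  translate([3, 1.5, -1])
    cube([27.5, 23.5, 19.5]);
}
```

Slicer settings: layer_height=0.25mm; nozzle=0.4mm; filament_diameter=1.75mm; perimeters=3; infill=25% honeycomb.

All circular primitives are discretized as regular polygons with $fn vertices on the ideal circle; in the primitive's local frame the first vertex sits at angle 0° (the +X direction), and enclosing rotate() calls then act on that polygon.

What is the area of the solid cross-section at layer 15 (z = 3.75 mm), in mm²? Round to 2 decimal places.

277.83 mm²

At z = 3.75 mm: the cylinder: section is a regular 8-gon, circumradius r=12 (area = (8/2)·12.000²·sin(360°/8) = 407.29 mm²); the cube at (9, 13.5) (footprint 21.5×20.5) is included at this height (area 440.75 mm²); the cube at (-2, -1) (footprint 10×19.5) is included at this height (area 195.00 mm²); the 27.5×23.5 cube at (3, 1.5) contributes its full rectangle (area 646.25 mm²); Subtracting the remaining from the first: starting from the r=12 cylinder (407.29 mm²), the 21.5×20.5 cube at (9, 13.5) misses the remaining region (no effect); the 10×19.5 cube at (-2, -1) partially overlaps it — only the 115.92 mm² overlap (of its 195.00 mm²) is removed, clipping the outline; the 27.5×23.5 cube at (3, 1.5) partially overlaps it — only the 13.54 mm² overlap (of its 646.25 mm²) is removed, clipping the outline — area = 277.83 mm². Overall, the cross-section is a single solid region. Net area = 277.83 mm².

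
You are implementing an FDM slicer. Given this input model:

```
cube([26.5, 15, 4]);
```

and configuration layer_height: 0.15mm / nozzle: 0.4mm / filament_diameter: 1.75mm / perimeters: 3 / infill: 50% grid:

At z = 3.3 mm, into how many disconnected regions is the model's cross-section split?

1

At z = 3.3 mm: the cube (footprint 26.5×15) is included at this height. The result has 1 disconnected region.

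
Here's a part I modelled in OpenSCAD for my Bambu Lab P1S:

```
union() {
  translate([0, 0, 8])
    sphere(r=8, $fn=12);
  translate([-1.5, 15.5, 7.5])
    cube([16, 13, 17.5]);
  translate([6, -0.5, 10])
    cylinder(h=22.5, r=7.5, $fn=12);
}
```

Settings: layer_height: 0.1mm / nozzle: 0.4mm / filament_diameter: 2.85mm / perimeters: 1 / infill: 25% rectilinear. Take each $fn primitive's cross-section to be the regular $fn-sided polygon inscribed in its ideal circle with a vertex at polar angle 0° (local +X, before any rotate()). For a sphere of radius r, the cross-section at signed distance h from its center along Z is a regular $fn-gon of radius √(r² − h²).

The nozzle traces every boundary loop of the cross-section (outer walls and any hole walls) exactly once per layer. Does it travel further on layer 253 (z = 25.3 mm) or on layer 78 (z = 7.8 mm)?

Layer 253 (z = 25.3): the sphere is not intersected at this z (|z−center|=17.300 > r=8); the cube at (-1.5, 15.5) does not reach this height (z outside [7.5, 25]); the cylinder at (6, -0.5): section is a regular 12-gon, circumradius r=7.5 (perimeter = 2·12·7.500·sin(180°/12) = 46.59 mm); Combining (union): only the r=7.5 cylinder at (6, -0.5) is present, so the union is just that shape — boundary = 46.59 mm. So its perimeter = 46.59 mm. Layer 78 (z = 7.8): the sphere: section is a regular 12-gon, circumradius = √(r²−h²) = √(8²−0.2²) = 7.997 (perimeter = 2·12·7.997·sin(180°/12) = 49.68 mm); the 16×13 cube at (-1.5, 15.5) contributes its full rectangle (perimeter 58.00 mm); the cylinder at (6, -0.5) does not reach this height (z outside [10, 32.5]); Combining (union): the 2 present regions are separate (no shared area or edge), so areas and boundary lengths simply add and each stays a separate island — boundary = 107.68 mm. So its perimeter = 107.68 mm. Layer 78 is larger (107.68 vs 46.59 mm).

layer 78 (z = 7.8 mm)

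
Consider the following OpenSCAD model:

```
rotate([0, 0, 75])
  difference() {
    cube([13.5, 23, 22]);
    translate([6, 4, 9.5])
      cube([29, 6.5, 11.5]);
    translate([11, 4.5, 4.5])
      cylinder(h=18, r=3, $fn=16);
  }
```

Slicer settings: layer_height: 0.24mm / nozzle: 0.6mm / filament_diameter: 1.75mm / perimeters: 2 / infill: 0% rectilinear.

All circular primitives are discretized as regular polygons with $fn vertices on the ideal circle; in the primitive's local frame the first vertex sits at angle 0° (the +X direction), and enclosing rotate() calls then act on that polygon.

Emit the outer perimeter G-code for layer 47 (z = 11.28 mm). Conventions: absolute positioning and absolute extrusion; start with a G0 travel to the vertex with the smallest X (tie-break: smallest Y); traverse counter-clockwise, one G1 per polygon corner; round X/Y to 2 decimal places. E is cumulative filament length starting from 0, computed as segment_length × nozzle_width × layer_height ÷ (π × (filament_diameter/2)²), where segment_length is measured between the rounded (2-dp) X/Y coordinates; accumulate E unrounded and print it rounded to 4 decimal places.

At z = 11.28 mm: the cube is present — its section is the full 13.5×23 rectangle; the cube at (6, 4) is present — its section is the full 29×6.5 rectangle; the r=3 cylinder at (11, 4.5) gives a regular 16-gon of circumradius 3 (constant along its height); Taking the first minus the rest: starting from the 13.5×23 cube, the 29×6.5 cube at (6, 4) partially overlaps it — only the 48.75 mm² overlap (of its 188.50 mm²) is removed, clipping the outline; the r=3 cylinder at (11, 4.5) partially overlaps it — only the 10.55 mm² overlap (of its 27.55 mm²) is removed, clipping the outline — 1 connected region; (rotated 75° about Z; rotation is an isometry so areas/perimeters/island counts are preserved). The outline is a single polygon with 15 vertices. Extrusion per mm of travel: 0.6 × 0.24 / (π × 0.875²) = 0.059868. Accumulating E over each segment gives final E = 5.3127.

G0 X-22.22 Y5.95 Z11.28
G1 X0.00 Y0.00 E1.3771
G1 X3.49 Y13.04 E2.1853
G1 X0.65 Y13.80 E2.3613
G1 X1.10 Y13.29 E2.4020
G1 X1.47 Y12.18 E2.4721
G1 X1.40 Y11.01 E2.5422
G1 X0.88 Y9.96 E2.6124
G1 X0.00 Y9.19 E2.6824
G1 X-1.11 Y8.82 E2.7524
G1 X-1.77 Y8.86 E2.7920
G1 X-2.31 Y6.83 E2.9178
G1 X-8.59 Y8.51 E3.3070
G1 X-6.65 Y15.76 E3.7563
G1 X-18.72 Y18.99 E4.5043
G1 X-22.22 Y5.95 E5.3127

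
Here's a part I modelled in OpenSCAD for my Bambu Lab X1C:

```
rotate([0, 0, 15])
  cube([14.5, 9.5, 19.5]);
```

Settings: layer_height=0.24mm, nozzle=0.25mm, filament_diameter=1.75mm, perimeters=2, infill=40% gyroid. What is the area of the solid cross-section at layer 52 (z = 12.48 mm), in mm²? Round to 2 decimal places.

At z = 12.48 mm: the cube is present — its section is the full 14.5×9.5 rectangle (area 137.75 mm²); (whole slice rotated 15° about Z — lengths, areas and connectivity unchanged). Overall, the cross-section is a single solid region. Net area = 137.75 mm².

137.75 mm²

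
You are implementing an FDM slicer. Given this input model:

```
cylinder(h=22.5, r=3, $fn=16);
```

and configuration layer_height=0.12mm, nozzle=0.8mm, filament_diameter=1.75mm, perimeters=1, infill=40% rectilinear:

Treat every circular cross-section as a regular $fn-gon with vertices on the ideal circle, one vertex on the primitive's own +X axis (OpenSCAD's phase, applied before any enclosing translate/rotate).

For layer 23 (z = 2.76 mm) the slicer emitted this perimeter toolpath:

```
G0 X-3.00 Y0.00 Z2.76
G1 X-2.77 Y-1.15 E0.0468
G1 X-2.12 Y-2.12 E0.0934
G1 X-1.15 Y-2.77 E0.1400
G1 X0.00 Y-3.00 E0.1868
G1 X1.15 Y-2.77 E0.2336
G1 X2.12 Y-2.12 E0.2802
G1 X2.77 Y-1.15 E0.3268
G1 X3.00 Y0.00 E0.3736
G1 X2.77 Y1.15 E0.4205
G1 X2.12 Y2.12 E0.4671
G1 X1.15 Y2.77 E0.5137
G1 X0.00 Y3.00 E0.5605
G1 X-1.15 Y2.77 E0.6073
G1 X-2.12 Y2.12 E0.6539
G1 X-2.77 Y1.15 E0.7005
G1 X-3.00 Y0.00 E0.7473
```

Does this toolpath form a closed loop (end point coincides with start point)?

yes

Start point (G0): (-3.00, 0.00). End point (last G1): the path returns to the start — closed.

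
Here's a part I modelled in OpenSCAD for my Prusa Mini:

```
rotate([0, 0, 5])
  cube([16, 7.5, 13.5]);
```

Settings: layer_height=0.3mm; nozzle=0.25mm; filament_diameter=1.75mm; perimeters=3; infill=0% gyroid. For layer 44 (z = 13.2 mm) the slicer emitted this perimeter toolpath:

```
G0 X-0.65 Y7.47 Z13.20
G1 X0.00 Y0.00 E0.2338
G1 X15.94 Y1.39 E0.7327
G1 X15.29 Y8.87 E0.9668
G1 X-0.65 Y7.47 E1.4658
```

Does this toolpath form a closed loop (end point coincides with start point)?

Start point (G0): (-0.65, 7.47). End point (last G1): the path returns to the start — closed.

yes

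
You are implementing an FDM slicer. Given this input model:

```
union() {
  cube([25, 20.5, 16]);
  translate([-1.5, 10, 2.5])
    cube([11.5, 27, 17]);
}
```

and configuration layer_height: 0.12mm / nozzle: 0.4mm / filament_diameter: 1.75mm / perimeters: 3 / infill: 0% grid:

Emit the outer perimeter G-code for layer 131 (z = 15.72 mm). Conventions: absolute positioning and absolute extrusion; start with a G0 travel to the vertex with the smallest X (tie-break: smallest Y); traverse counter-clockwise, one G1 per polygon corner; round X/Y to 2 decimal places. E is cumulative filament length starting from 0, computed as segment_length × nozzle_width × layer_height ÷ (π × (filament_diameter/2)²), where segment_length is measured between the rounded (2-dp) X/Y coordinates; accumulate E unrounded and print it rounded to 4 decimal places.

At z = 15.72 mm: the cube is present — its section is the full 25×20.5 rectangle; the cube at (-1.5, 10) (footprint 11.5×27) is included at this height; Combining (union): the regions partially overlap (shared area 105.00 mm²), so overlapping operands fuse into one piece — 1 connected region. The outline is a single polygon with 8 vertices. Extrusion per mm of travel: 0.4 × 0.12 / (π × 0.875²) = 0.019956. Accumulating E over each segment gives final E = 2.5344.

G0 X-1.50 Y10.00 Z15.72
G1 X0.00 Y10.00 E0.0299
G1 X0.00 Y0.00 E0.2295
G1 X25.00 Y0.00 E0.7284
G1 X25.00 Y20.50 E1.1375
G1 X10.00 Y20.50 E1.4368
G1 X10.00 Y37.00 E1.7661
G1 X-1.50 Y37.00 E1.9956
G1 X-1.50 Y10.00 E2.5344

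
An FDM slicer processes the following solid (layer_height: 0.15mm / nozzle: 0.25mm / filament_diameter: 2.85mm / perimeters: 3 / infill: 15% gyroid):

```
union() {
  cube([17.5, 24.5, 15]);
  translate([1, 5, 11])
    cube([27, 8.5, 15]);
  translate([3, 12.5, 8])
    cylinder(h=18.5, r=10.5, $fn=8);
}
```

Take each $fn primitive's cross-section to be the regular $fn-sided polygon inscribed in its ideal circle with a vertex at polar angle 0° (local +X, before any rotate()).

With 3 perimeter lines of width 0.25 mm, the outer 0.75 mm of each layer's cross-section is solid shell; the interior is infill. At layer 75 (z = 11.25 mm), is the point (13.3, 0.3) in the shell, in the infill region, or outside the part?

At z = 11.25 mm: the cube is present — its section is the full 17.5×24.5 rectangle; the cube at (1, 5) is present — its section is the full 27×8.5 rectangle; the r=10.5 cylinder at (3, 12.5) gives a regular 8-gon of circumradius 10.5 (constant along its height); Combining (union): the regions partially overlap (shared area 355.44 mm²), so overlapping operands fuse into one piece — 1 connected region. Overall, the cross-section is a single solid region. The nearest boundary edge runs (17.50, 0.00)→(0.00, 0.00); distance from the point to it = 0.30 mm. The point is inside the cross-section, 0.30 mm from the nearest boundary — within the 0.75 mm shell band (3 × 0.25).

shell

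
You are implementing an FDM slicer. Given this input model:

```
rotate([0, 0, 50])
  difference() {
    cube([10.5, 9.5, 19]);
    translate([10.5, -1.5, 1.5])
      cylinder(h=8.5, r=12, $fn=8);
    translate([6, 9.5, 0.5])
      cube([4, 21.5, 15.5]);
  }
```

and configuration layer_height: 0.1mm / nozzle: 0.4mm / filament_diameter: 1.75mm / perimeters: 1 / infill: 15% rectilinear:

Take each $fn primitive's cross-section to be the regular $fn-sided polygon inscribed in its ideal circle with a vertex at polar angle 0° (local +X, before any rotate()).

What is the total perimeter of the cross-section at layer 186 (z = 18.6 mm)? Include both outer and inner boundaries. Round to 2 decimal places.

40.00 mm

At z = 18.6 mm: the cube (footprint 10.5×9.5) is included at this height (perimeter 40.00 mm); the cylinder at (10.5, -1.5) is not intersected at this z (z outside [1.5, 10]); the cube at (6, 9.5) does not reach this height (z outside [0.5, 16]); Taking the first minus the rest: none of the subtracted shapes is present at this height, so the 10.5×9.5 cube is unchanged — boundary = 40.00 mm; (whole slice rotated 50° about Z — lengths, areas and connectivity unchanged). Overall, the cross-section is a single solid region. Total boundary length (outer) = 40.00 mm.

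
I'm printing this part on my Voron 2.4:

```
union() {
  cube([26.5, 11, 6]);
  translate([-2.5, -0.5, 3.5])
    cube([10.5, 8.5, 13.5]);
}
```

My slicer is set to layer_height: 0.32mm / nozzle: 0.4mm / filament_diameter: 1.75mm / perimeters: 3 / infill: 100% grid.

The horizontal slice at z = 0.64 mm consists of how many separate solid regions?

1

At z = 0.64 mm: the 26.5×11 cube contributes its full rectangle; the cube at (-2.5, -0.5) does not reach this height (z outside [3.5, 17]); Taking the union: only the 26.5×11 cube is present, so the union is just that shape — 1 connected region. The result has 1 disconnected region.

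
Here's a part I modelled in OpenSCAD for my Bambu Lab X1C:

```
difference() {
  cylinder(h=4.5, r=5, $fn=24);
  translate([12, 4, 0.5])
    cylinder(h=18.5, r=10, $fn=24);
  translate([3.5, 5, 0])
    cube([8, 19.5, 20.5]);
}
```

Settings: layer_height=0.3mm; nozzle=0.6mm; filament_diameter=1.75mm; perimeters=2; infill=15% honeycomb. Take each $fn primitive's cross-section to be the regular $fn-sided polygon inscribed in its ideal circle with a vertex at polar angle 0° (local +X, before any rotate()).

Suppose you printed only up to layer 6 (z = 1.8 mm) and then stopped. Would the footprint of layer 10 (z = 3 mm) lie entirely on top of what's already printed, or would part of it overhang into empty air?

Compare the two slices. At z = 1.8: the r=5 cylinder contributes a regular 24-gon of circumradius 5 (area = (24/2)·5.000²·sin(360°/24) = 77.65 mm²); the r=10 cylinder at (12, 4) gives a regular 24-gon of circumradius 10 (constant along its height) (area = (24/2)·10.000²·sin(360°/24) = 310.58 mm²); the 8×19.5 cube at (3.5, 5) contributes its full rectangle (area 156.00 mm²); After the difference (first − rest): starting from the r=5 cylinder (77.65 mm²), the r=10 cylinder at (12, 4) partially overlaps it — only the 11.28 mm² overlap (of its 310.58 mm²) is removed, clipping the outline; the 8×19.5 cube at (3.5, 5) misses the remaining region (no effect) — area = 66.36 mm². At z = 3: the cylinder: section is a regular 24-gon, circumradius r=5 (area = (24/2)·5.000²·sin(360°/24) = 77.65 mm²); the cylinder at (12, 4): section is a regular 24-gon, circumradius r=10 (area = (24/2)·10.000²·sin(360°/24) = 310.58 mm²); the cube at (3.5, 5) (footprint 8×19.5) is included at this height (area 156.00 mm²); After the difference (first − rest): starting from the r=5 cylinder (77.65 mm²), the r=10 cylinder at (12, 4) partially overlaps it — only the 11.28 mm² overlap (of its 310.58 mm²) is removed, clipping the outline; the 8×19.5 cube at (3.5, 5) misses the remaining region (no effect) — area = 66.36 mm². Checking containment: the cross-section at z = 3 is a subset of the cross-section at z = 1.8.

entirely on top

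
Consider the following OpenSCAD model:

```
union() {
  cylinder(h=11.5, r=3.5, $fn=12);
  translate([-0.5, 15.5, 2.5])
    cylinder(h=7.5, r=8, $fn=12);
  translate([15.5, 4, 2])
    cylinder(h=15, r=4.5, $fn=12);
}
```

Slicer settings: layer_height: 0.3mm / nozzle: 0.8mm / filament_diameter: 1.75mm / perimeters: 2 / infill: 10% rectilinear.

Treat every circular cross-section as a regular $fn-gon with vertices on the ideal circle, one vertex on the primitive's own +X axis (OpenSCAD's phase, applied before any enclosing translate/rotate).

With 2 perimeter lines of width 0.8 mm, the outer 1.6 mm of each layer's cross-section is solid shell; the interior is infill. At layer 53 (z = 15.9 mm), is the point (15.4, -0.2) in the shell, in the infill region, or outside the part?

shell

At z = 15.9 mm: the cylinder is not intersected at this z (z outside [0, 11.5]); the cylinder at (-0.5, 15.5) is not intersected at this z (z outside [2.5, 10]); the cylinder at (15.5, 4): section is a regular 12-gon, circumradius r=4.5; Taking the union: only the r=4.5 cylinder at (15.5, 4) is present, so the union is just that shape — 1 connected region. Overall, the cross-section is a single solid region. The nearest boundary edge runs (13.25, 0.10)→(15.50, -0.50); distance from the point to it = 0.26 mm. The point is inside the cross-section, 0.26 mm from the nearest boundary — within the 1.6 mm shell band (2 × 0.8).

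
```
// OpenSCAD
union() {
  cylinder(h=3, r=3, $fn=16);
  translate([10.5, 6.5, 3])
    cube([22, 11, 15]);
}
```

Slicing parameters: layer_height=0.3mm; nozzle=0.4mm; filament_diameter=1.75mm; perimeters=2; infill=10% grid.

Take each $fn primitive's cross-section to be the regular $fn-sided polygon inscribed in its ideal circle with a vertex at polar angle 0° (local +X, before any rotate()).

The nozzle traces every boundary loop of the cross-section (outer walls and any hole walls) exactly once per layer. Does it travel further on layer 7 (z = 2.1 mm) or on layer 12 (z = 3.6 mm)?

Layer 7 (z = 2.1): the r=3 cylinder gives a regular 16-gon of circumradius 3 (constant along its height) (perimeter = 2·16·3.000·sin(180°/16) = 18.73 mm); the cube at (10.5, 6.5) does not reach this height (z outside [3, 18]); Taking the union: only the r=3 cylinder is present, so the union is just that shape — boundary = 18.73 mm. So its perimeter = 18.73 mm. Layer 12 (z = 3.6): the cylinder is not intersected at this z (z outside [0, 3]); the 22×11 cube at (10.5, 6.5) contributes its full rectangle (perimeter 66.00 mm); Merging all regions: only the 22×11 cube at (10.5, 6.5) is present, so the union is just that shape — boundary = 66.00 mm. So its perimeter = 66.00 mm. Layer 12 is larger (66.00 vs 18.73 mm).

layer 12 (z = 3.6 mm)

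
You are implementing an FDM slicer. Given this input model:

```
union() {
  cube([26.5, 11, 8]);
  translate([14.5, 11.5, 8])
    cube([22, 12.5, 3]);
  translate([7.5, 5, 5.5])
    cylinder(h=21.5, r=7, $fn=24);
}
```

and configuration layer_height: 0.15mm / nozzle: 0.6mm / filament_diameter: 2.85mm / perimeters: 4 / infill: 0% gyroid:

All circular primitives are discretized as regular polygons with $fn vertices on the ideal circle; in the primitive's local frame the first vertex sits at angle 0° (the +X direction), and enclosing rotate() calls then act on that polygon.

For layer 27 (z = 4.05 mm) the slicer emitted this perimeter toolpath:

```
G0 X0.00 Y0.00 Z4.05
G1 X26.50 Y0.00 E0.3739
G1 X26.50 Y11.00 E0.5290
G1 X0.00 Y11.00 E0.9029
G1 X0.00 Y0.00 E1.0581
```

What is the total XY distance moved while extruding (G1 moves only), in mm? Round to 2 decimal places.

75.00 mm

Sum the Euclidean lengths of each G1 segment: total = 75.00 mm.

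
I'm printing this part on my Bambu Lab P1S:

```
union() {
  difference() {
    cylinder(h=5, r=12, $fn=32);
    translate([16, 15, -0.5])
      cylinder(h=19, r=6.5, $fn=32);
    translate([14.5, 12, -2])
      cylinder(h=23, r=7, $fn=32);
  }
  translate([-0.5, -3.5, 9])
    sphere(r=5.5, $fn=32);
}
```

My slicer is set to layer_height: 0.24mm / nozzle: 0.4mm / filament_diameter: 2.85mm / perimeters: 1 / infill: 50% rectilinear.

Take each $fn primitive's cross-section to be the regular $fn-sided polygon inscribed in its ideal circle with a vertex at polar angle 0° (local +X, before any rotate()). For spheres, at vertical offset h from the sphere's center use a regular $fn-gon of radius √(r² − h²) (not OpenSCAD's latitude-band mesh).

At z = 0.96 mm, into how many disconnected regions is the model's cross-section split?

1

At z = 0.96 mm: the r=12 cylinder contributes a regular 32-gon of circumradius 12; the r=6.5 cylinder at (16, 15) contributes a regular 32-gon of circumradius 6.5; the r=7 cylinder at (14.5, 12) contributes a regular 32-gon of circumradius 7; Subtracting the remaining from the first: starting from the r=12 cylinder, the r=6.5 cylinder at (16, 15) misses the remaining region (no effect); the r=7 cylinder at (14.5, 12) partially overlaps it — only the 0.16 mm² overlap (of its 152.95 mm²) is removed, clipping the outline — 1 connected region; the sphere at (-0.5, -3.5) does not reach this height (|z−center|=8.040 > r=5.5); Taking the union: only the result so far is present, so the union is just that shape — 1 connected region. The result has 1 disconnected region.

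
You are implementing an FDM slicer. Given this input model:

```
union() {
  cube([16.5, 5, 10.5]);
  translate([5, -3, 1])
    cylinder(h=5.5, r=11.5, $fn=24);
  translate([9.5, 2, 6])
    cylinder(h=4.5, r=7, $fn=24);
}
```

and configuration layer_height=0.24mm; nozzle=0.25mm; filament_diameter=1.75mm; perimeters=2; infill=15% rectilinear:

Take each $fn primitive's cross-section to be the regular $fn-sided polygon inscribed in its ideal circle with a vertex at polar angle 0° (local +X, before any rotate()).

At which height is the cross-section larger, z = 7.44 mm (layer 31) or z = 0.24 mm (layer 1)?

layer 31 (z = 7.44 mm)

Layer 31 (z = 7.44): the 16.5×5 cube contributes its full rectangle (area 82.50 mm²); the cylinder at (5, -3) is not intersected at this z (z outside [1, 6.5]); the r=7 cylinder at (9.5, 2) contributes a regular 24-gon of circumradius 7 (area = (24/2)·7.000²·sin(360°/24) = 152.19 mm²); Taking the union: the regions partially overlap — summed areas 234.69 mm² minus the doubly-counted overlap 67.88 mm² gives 166.81 mm² — area = 166.81 mm². So its area = 166.81 mm². Layer 1 (z = 0.24): the 16.5×5 cube contributes its full rectangle (area 82.50 mm²); the cylinder at (5, -3) is not intersected at this z (z outside [1, 6.5]); the cylinder at (9.5, 2) does not reach this height (z outside [6, 10.5]); Merging all regions: only the 16.5×5 cube is present, so the union is just that shape — area = 82.50 mm². So its area = 82.50 mm². Layer 31 is larger (166.81 vs 82.50 mm²).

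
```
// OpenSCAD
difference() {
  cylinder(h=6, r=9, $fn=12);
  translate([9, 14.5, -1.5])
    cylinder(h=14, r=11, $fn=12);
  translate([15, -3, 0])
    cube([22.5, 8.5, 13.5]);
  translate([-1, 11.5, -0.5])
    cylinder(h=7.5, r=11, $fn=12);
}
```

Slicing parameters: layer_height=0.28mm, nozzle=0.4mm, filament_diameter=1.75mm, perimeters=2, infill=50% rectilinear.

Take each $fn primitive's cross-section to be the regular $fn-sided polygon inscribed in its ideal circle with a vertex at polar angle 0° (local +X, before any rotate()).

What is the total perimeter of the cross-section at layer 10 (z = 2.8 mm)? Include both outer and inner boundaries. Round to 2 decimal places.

53.52 mm

At z = 2.8 mm: the cylinder: section is a regular 12-gon, circumradius r=9 (perimeter = 2·12·9.000·sin(180°/12) = 55.90 mm); the r=11 cylinder at (9, 14.5) gives a regular 12-gon of circumradius 11 (constant along its height) (perimeter = 2·12·11.000·sin(180°/12) = 68.33 mm); the cube at (15, -3) is present — its section is the full 22.5×8.5 rectangle (perimeter 62.00 mm); the cylinder at (-1, 11.5): section is a regular 12-gon, circumradius r=11 (perimeter = 2·12·11.000·sin(180°/12) = 68.33 mm); Taking the first minus the rest: starting from the r=9 cylinder, the r=11 cylinder at (9, 14.5) partially overlaps it — only the 15.79 mm² overlap (of its 363.00 mm²) is removed, clipping the outline; the 22.5×8.5 cube at (15, -3) misses the remaining region (no effect); the r=11 cylinder at (-1, 11.5) partially overlaps it — only the 72.41 mm² overlap (of its 363.00 mm²) is removed, clipping the outline — boundary = 53.52 mm. Overall, the cross-section is a single solid region. Total boundary length (outer) = 53.52 mm.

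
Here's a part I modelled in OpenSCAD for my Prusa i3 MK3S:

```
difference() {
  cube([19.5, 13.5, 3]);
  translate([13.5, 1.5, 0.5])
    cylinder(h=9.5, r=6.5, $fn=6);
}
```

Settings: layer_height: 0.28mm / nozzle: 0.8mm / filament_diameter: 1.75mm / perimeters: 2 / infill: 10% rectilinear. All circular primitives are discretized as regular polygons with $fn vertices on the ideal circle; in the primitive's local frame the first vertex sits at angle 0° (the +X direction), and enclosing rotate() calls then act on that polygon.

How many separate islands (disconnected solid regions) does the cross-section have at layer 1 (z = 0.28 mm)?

1

At z = 0.28 mm: the 19.5×13.5 cube contributes its full rectangle; the cylinder at (13.5, 1.5) does not reach this height (z outside [0.5, 10]); Taking the first minus the rest: none of the subtracted shapes is present at this height, so the 19.5×13.5 cube is unchanged — 1 connected region. Overall, the cross-section is a single solid region. Island count = 1.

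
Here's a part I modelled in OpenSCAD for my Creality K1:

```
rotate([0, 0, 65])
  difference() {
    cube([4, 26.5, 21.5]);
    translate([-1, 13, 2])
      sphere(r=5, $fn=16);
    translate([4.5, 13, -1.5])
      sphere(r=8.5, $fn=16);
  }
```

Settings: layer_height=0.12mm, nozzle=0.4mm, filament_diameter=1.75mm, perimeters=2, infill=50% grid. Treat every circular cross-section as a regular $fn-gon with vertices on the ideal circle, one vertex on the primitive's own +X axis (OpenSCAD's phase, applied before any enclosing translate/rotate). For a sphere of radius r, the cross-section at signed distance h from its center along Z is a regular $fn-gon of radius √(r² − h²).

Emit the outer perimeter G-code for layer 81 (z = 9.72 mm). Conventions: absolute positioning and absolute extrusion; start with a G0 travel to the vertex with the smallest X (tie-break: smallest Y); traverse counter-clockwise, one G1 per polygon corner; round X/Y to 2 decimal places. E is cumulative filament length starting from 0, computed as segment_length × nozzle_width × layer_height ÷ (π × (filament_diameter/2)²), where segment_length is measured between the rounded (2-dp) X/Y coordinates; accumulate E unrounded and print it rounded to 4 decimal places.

At z = 9.72 mm: the cube is present — its section is the full 4×26.5 rectangle; the sphere at (-1, 13) does not reach this height (|z−center|=7.720 > r=5); the sphere at (4.5, 13) does not reach this height (|z−center|=11.220 > r=8.5); Taking the first minus the rest: none of the subtracted shapes is present at this height, so the 4×26.5 cube is unchanged — 1 connected region; (rotated 65° about Z; rotation is an isometry so areas/perimeters/island counts are preserved). The outline is a single polygon with 4 vertices. Extrusion per mm of travel: 0.4 × 0.12 / (π × 0.875²) = 0.019956. Accumulating E over each segment gives final E = 1.2173.

G0 X-24.02 Y11.20 Z9.72
G1 X0.00 Y0.00 E0.5289
G1 X1.69 Y3.63 E0.6088
G1 X-22.33 Y14.82 E1.1376
G1 X-24.02 Y11.20 E1.2173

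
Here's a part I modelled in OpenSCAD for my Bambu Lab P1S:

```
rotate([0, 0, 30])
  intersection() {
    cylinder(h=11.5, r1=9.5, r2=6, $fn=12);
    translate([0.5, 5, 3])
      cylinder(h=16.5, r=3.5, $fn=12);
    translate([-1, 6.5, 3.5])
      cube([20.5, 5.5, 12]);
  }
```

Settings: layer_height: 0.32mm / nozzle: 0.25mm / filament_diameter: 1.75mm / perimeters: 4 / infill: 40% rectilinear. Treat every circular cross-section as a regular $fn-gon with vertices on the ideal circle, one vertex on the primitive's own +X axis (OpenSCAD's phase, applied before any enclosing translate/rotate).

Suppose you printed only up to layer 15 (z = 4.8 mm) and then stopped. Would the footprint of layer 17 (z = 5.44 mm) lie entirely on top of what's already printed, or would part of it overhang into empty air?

entirely on top

Compare the two slices. At z = 4.8: the cone contributes a regular 12-gon of circumradius 8.039 (interpolated between r1=9.5 and r2=6 at t=0.417) (area = (12/2)·8.039²·sin(360°/12) = 193.88 mm²); the r=3.5 cylinder at (0.5, 5) contributes a regular 12-gon of circumradius 3.5 (area = (12/2)·3.500²·sin(360°/12) = 36.75 mm²); the 20.5×5.5 cube at (-1, 6.5) contributes its full rectangle (area 112.75 mm²); Keeping only the common overlap: the r=3.5 cylinder at (0.5, 5) partially overlaps the cone; clipping to the common part keeps 34.76 mm²; the 20.5×5.5 cube at (-1, 6.5) partially overlaps the running intersection; clipping to the common part keeps 5.10 mm² — area = 5.10 mm²; (rotated 30° about Z; rotation is an isometry so areas/perimeters/island counts are preserved). At z = 5.44: the cone contributes a regular 12-gon of circumradius 7.844 (interpolated between r1=9.5 and r2=6 at t=0.473) (area = (12/2)·7.844²·sin(360°/12) = 184.60 mm²); the r=3.5 cylinder at (0.5, 5) contributes a regular 12-gon of circumradius 3.5 (area = (12/2)·3.500²·sin(360°/12) = 36.75 mm²); the 20.5×5.5 cube at (-1, 6.5) contributes its full rectangle (area 112.75 mm²); Keeping only the common overlap: the r=3.5 cylinder at (0.5, 5) partially overlaps the cone; clipping to the common part keeps 33.78 mm²; the 20.5×5.5 cube at (-1, 6.5) partially overlaps the running intersection; clipping to the common part keeps 4.28 mm² — area = 4.28 mm²; (rotated 30° about Z; rotation is an isometry so areas/perimeters/island counts are preserved). Checking containment: the cross-section at z = 5.44 is a subset of the cross-section at z = 4.8.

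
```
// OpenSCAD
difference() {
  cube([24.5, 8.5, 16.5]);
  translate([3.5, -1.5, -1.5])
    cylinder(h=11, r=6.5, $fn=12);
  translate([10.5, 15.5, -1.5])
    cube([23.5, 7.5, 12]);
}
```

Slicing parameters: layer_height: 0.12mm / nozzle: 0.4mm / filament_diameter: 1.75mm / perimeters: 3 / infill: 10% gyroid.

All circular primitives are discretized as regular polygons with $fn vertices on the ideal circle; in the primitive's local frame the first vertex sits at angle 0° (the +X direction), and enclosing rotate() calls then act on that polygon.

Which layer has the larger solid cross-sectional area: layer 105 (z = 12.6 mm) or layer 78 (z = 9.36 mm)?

layer 105 (z = 12.6 mm)

Layer 105 (z = 12.6): the 24.5×8.5 cube contributes its full rectangle (area 208.25 mm²); the cylinder at (3.5, -1.5) does not reach this height (z outside [-1.5, 9.5]); the cube at (10.5, 15.5) is absent (z outside [-1.5, 10.5]); Taking the first minus the rest: none of the subtracted shapes is present at this height, so the 24.5×8.5 cube is unchanged — area = 208.25 mm². So its area = 208.25 mm². Layer 78 (z = 9.36): the cube (footprint 24.5×8.5) is included at this height (area 208.25 mm²); the cylinder at (3.5, -1.5): section is a regular 12-gon, circumradius r=6.5 (area = (12/2)·6.500²·sin(360°/12) = 126.75 mm²); the 23.5×7.5 cube at (10.5, 15.5) contributes its full rectangle (area 176.25 mm²); Taking the first minus the rest: starting from the 24.5×8.5 cube (208.25 mm²), the r=6.5 cylinder at (3.5, -1.5) partially overlaps it — only the 38.07 mm² overlap (of its 126.75 mm²) is removed, clipping the outline; the 23.5×7.5 cube at (10.5, 15.5) misses the remaining region (no effect) — area = 170.18 mm². So its area = 170.18 mm². Layer 105 is larger (208.25 vs 170.18 mm²).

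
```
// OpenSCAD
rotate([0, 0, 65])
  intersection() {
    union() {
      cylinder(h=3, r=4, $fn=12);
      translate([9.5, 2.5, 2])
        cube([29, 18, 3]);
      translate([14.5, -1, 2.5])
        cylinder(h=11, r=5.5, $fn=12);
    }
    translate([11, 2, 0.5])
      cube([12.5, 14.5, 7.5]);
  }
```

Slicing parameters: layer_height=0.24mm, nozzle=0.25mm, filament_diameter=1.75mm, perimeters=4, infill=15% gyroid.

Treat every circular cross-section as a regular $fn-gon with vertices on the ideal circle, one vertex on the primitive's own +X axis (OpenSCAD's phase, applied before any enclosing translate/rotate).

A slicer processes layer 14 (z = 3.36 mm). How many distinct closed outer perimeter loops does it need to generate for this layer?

At z = 3.36 mm: the cylinder is absent (z outside [0, 3]); the cube at (9.5, 2.5) is present — its section is the full 29×18 rectangle; the r=5.5 cylinder at (14.5, -1) contributes a regular 12-gon of circumradius 5.5; Merging all regions: the regions partially overlap (shared area 10.57 mm²), so overlapping operands fuse into one piece — 1 connected region; the cube at (11, 2) (footprint 12.5×14.5) is included at this height; After intersecting: the 12.5×14.5 cube at (11, 2) partially overlaps that combined region; clipping to the common part keeps 178.88 mm² — 1 connected region; (rotated 65° about Z; rotation is an isometry so areas/perimeters/island counts are preserved). The result has 1 disconnected region.

1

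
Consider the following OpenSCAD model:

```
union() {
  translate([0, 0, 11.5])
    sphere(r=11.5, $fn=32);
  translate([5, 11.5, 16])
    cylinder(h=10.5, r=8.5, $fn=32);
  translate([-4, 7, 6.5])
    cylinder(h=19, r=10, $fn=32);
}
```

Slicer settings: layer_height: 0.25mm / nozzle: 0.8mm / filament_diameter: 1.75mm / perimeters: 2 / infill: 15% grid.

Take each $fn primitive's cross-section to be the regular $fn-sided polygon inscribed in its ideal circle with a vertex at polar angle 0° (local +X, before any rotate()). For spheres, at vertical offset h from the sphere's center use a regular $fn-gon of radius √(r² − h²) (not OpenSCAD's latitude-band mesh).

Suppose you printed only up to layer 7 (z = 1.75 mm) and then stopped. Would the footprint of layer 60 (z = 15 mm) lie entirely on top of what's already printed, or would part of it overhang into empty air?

Compare the two slices. At z = 1.75: the sphere: section is a regular 32-gon, circumradius = √(r²−h²) = √(11.5²−9.75²) = 6.098 (area = (32/2)·6.098²·sin(360°/32) = 116.08 mm²); the cylinder at (5, 11.5) is absent (z outside [16, 26.5]); the cylinder at (-4, 7) does not reach this height (z outside [6.5, 25.5]); Merging all regions: only the r=11.5 sphere is present, so the union is just that shape — area = 116.08 mm². At z = 15: the sphere: section is a regular 32-gon, circumradius = √(r²−h²) = √(11.5²−3.5²) = 10.954 (area = (32/2)·10.954²·sin(360°/32) = 374.57 mm²); the cylinder at (5, 11.5) is absent (z outside [16, 26.5]); the r=10 cylinder at (-4, 7) gives a regular 32-gon of circumradius 10 (constant along its height) (area = (32/2)·10.000²·sin(360°/32) = 312.14 mm²); Combining (union): the regions partially overlap — summed areas 686.72 mm² minus the doubly-counted overlap 177.98 mm² gives 508.74 mm² — area = 508.74 mm². Checking containment: at z = 15 the cross-section extends beyond the z = 1.75 cross-section by about 392.66 mm².

part overhangs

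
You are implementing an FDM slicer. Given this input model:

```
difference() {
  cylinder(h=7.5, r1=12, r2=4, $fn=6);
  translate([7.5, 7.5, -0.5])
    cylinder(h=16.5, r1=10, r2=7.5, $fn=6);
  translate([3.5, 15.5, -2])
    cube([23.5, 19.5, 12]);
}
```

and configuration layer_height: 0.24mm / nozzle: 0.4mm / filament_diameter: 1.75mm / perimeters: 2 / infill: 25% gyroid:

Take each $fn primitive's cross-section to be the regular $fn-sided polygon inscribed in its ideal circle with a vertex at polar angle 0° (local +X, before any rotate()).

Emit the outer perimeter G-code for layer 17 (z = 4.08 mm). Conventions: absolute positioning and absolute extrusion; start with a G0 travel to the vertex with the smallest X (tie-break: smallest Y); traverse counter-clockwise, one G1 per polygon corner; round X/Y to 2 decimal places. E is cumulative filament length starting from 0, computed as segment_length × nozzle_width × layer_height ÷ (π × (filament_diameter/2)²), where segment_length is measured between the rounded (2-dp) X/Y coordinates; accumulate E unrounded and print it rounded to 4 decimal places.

At z = 4.08 mm: the cone contributes a regular 6-gon of circumradius 7.648 (interpolated between r1=12 and r2=4 at t=0.544); the cone at (7.5, 7.5): at t=0.278 of its height the radius interpolates to r₁+(r₂−r₁)t = 9.306, giving a regular 6-gon of that circumradius; the cube at (3.5, 15.5) is present — its section is the full 23.5×19.5 rectangle; Taking the first minus the rest: starting from the cone, the cone at (7.5, 7.5) partially overlaps it — only the 36.62 mm² overlap (of its 225.00 mm²) is removed, clipping the outline; the 23.5×19.5 cube at (3.5, 15.5) misses the remaining region (no effect) — 1 connected region. The outline is a single polygon with 7 vertices. Extrusion per mm of travel: 0.4 × 0.24 / (π × 0.875²) = 0.039912. Accumulating E over each segment gives final E = 1.8053.

G0 X-7.65 Y0.00 Z4.08
G1 X-3.82 Y-6.62 E0.3053
G1 X3.82 Y-6.62 E0.6102
G1 X7.33 Y-0.56 E0.8897
G1 X2.85 Y-0.56 E1.0685
G1 X-1.30 Y6.62 E1.3995
G1 X-3.82 Y6.62 E1.5001
G1 X-7.65 Y0.00 E1.8053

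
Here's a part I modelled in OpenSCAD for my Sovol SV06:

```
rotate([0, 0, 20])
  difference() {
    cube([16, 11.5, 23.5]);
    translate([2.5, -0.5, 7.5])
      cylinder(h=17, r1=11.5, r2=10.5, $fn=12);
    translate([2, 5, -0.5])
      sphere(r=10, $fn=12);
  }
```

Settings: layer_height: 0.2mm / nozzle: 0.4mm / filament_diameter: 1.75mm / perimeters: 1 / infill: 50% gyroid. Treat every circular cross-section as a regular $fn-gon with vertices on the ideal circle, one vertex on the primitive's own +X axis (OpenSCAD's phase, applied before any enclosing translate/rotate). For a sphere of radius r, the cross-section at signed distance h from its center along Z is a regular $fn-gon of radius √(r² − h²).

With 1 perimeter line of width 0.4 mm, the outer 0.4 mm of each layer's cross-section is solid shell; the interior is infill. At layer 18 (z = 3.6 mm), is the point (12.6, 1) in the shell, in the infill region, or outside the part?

outside

At z = 3.6 mm: the 16×11.5 cube contributes its full rectangle; the cone at (2.5, -0.5) is absent (z outside [7.5, 24.5]); the r=10 sphere at (2, 5) slices to a regular 12-gon of circumradius 9.121 (√(r²−h²) with h=4.1 from center); Taking the first minus the rest: starting from the 16×11.5 cube, the r=10 sphere at (2, 5) partially overlaps it — only the 117.43 mm² overlap (of its 249.57 mm²) is removed, clipping the outline — 1 connected region; (whole slice rotated 20° about Z — lengths, areas and connectivity unchanged). Overall, the cross-section is a single solid region. Undo the 20° rotation: the query point maps to (12.182, -3.370) in the un-rotated model frame. The nearest boundary edge runs (16.00, 0.00)→(9.46, 0.00); distance from the point to it = 3.37 mm. The point is not inside any of the regions above, so it lies outside the cross-section (3.37 mm from the nearest boundary).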